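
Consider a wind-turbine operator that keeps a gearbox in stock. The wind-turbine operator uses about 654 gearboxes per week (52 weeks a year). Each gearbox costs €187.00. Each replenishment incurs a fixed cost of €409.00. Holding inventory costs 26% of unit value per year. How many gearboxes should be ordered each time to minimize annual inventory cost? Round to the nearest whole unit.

Annual demand D = 654 × 52 = 34,008.
Holding cost H = 0.26 × €187.00 = €48.6200 per unit per year.
EOQ = √(2DS / H) = √(2 × 34,008 × 409 / 48.62).
= √(27,818,544 / 48.62) = √572,162.5668 ≈ 756.414.

Q* ≈ 756 gearboxes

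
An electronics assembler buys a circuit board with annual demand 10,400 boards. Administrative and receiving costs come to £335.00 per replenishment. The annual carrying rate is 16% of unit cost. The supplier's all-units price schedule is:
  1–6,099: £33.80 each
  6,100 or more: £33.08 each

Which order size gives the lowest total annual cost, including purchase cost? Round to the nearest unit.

Holding cost per unit per year at price C is H = 0.16·C.
Candidates are each tier's EOQ (if it falls in that tier) and each price-break quantity.
EOQ at £33.80 = 1135.1 (feasible in tier 1): TC = 10,400×£33.80 + (10,400/1135.1)×335 + (1135.1/2)×0.16×£33.80 = £357,658.64.
EOQ at £33.08 = 1147.4 < 6100, so use break Q=6100: TC = 10,400×£33.08 + (10,400/6100.0)×335 + (6100.0/2)×0.16×£33.08 = £360,746.19.
Lowest total cost is £357,658.64 at Q = 1135.1.

Q* ≈ 1,135 boards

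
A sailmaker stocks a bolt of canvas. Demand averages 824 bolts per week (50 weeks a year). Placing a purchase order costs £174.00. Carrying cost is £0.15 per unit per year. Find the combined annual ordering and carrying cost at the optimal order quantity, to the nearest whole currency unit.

TC* ≈ £1,467

Annual demand D = 824 × 50 = 41,200.
Q* = √(2DS/H) = √(2 × 41,200 × 174 / 0.15) ≈ 9776.71.
At Q*, ordering cost (D/Q*)S equals holding cost (Q*/2)H, each = √(DSH/2).
Minimum total = √(2DSH) = √(2 × 41,200 × 174 × 0.15) ≈ 1466.506.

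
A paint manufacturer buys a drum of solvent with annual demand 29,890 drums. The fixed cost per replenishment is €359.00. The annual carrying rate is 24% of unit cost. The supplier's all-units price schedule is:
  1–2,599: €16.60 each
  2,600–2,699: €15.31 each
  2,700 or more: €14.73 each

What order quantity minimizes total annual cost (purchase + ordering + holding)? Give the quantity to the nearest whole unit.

Holding cost per unit per year at price C is H = 0.24·C.
Evaluate total cost at each tier's feasible EOQ or, if the EOQ is below the tier, at the tier's minimum quantity.
EOQ at €16.60 = 2320.9 (feasible in tier 1): TC = 29,890×€16.60 + (29,890/2320.9)×359 + (2320.9/2)×0.24×€16.60 = €505,420.66.
EOQ at €15.31 = 2416.8 < 2600, so use break Q=2600: TC = 29,890×€15.31 + (29,890/2600.0)×359 + (2600.0/2)×0.24×€15.31 = €466,519.74.
EOQ at €14.73 = 2463.9 < 2700, so use break Q=2700: TC = 29,890×€14.73 + (29,890/2700.0)×359 + (2700.0/2)×0.24×€14.73 = €449,026.48.
Lowest total cost is €449,026.48 at Q = 2700.0.

Q* ≈ 2,700 drums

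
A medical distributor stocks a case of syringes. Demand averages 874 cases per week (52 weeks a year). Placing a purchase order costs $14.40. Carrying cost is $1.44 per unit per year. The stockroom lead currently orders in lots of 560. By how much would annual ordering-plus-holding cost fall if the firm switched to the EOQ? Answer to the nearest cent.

Annual demand D = 874 × 52 = 45,448.
EOQ = √(2DS/H) = √(2 × 45,448 × 14.4 / 1.44) ≈ 953.39.
Cost at Q* = (D/Q*)S + (Q*/2)H = √(2DSH) ≈ $1,372.89.
Cost at Q = 560: (45,448/560)×14.4 + (560/2)×1.44 = $1,168.66 + $403.20 = $1,571.86.
Excess = $1,571.86 − $1,372.89 = $198.98.

Extra cost ≈ $198.98 per year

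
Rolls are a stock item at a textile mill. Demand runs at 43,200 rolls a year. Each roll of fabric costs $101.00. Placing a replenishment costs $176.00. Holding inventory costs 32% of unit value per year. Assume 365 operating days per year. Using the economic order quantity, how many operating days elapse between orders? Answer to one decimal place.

Holding cost H = 0.32 × $101.00 = $32.3200 per unit per year.
The optimal lot size = √(2DS/H) = √(2 × 43,200 × 176 / 32.32) ≈ 685.93.
Cycle time = Q*/D × 365 = 685.93 / 43,200 × 365 ≈ 5.795 days.

T ≈ 5.8 days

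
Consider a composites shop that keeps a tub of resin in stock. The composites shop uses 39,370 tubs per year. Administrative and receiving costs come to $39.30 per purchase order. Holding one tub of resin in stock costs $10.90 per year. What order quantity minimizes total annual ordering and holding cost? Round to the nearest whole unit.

EOQ = √(2DS / H) = √(2 × 39,370 × 39.3 / 10.9).
= √(3,094,482 / 10.9) = √283,897.4312 ≈ 532.820.

Q* ≈ 533 tubs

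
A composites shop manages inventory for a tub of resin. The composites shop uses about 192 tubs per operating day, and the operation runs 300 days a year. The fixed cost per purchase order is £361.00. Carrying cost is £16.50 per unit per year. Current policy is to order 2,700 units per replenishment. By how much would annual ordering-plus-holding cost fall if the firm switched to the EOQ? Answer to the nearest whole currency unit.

Extra cost ≈ £3,781 per year

Annual demand D = 192 × 300 = 57,600.
EOQ = √(2DS/H) = √(2 × 57,600 × 361 / 16.5) ≈ 1587.59.
Cost at Q* = (D/Q*)S + (Q*/2)H = √(2DSH) ≈ £26,195.21.
Cost at Q = 2,700: (57,600/2,700)×361 + (2,700/2)×16.5 = £7,701.33 + £22,275.00 = £29,976.33.
Excess = £29,976.33 − £26,195.21 = £3,781.13.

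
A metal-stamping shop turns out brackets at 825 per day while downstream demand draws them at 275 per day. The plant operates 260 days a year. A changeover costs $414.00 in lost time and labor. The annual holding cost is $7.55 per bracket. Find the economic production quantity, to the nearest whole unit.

Annual demand D = 275 × 260 = 71,500.
Production build-up factor (1 − d/p) = 1 − 275/825 = 0.6667.
Q* = √(2DS / (H(1 − d/p))) = √(2 × 71,500 × 414 / (7.55 × 0.6667)).
= √(59,202,000 / 5.0333) ≈ 3429.575.

Q* ≈ 3,430 brackets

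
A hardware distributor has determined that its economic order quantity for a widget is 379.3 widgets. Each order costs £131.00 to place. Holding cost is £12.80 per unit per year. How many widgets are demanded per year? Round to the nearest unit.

Squaring Q* = √(2DS/H) gives Q*² = 2DS/H.
From Q* = √(2DS/H): D = Q*²H / (2S) = 379.3² × 12.8 / (2 × 131) = 7028.690.

D ≈ 7,029 widgets per year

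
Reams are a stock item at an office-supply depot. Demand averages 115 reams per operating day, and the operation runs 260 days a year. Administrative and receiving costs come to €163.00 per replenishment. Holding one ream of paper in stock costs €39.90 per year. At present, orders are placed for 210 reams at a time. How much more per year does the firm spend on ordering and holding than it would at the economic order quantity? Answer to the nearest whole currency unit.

Extra cost ≈ €7,677 per year

Annual demand D = 115 × 260 = 29,900.
EOQ = √(2DS/H) = √(2 × 29,900 × 163 / 39.9) ≈ 494.26.
Cost at Q* = (D/Q*)S + (Q*/2)H = √(2DSH) ≈ €19,721.09.
Cost at Q = 210: (29,900/210)×163 + (210/2)×39.9 = €23,208.10 + €4,189.50 = €27,397.60.
Excess = €27,397.60 − €19,721.09 = €7,676.51.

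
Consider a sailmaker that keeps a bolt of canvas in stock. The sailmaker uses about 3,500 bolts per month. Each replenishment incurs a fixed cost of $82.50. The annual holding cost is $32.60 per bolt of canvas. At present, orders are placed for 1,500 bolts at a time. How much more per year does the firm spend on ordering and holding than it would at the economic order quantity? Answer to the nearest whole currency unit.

Annual demand D = 3,500 × 12 = 42,000.
EOQ = √(2DS/H) = √(2 × 42,000 × 82.5 / 32.6) ≈ 461.06.
Cost at Q* = (D/Q*)S + (Q*/2)H = √(2DSH) ≈ $15,030.57.
Cost at Q = 1,500: (42,000/1,500)×82.5 + (1,500/2)×32.6 = $2,310.00 + $24,450.00 = $26,760.00.
Excess = $26,760.00 − $15,030.57 = $11,729.43.

Extra cost ≈ $11,729 per year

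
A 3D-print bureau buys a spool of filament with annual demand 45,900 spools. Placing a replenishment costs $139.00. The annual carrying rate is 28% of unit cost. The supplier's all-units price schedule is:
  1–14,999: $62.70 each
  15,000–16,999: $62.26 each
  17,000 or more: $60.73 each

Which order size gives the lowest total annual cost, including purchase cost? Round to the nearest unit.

Q* ≈ 853 spools

Holding cost per unit per year at price C is H = 0.28·C.
Candidates are each tier's EOQ (if it falls in that tier) and each price-break quantity.
EOQ at $62.70 = 852.5 (feasible in tier 1): TC = 45,900×$62.70 + (45,900/852.5)×139 + (852.5/2)×0.28×$62.70 = $2,892,897.23.
EOQ at $62.26 = 855.5 < 15000, so use break Q=15000: TC = 45,900×$62.26 + (45,900/15000.0)×139 + (15000.0/2)×0.28×$62.26 = $2,988,905.34.
EOQ at $60.73 = 866.3 < 17000, so use break Q=17000: TC = 45,900×$60.73 + (45,900/17000.0)×139 + (17000.0/2)×0.28×$60.73 = $2,932,419.70.
Lowest total cost is $2,892,897.23 at Q = 852.5.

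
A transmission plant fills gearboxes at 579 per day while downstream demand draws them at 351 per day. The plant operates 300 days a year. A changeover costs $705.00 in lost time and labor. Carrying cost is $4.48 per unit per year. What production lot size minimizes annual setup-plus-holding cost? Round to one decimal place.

Q* ≈ 9,174.0 gearboxes

Annual demand D = 351 × 300 = 105,300.
Production build-up factor (1 − d/p) = 1 − 351/579 = 0.3938.
Q* = √(2DS / (H(1 − d/p))) = √(2 × 105,300 × 705 / (4.48 × 0.3938)).
= √(148,473,000 / 1.7641) ≈ 9173.955.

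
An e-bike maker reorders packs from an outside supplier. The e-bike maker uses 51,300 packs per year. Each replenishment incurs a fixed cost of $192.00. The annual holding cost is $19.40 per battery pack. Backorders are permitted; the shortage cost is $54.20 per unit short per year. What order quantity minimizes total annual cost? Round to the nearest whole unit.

With planned backorders, Q* = √(2DS/H) · √((H+B)/B).
√(2DS/H) = √(2 × 51,300 × 192 / 19.4) = 1007.682.
√((H+B)/B) = √((19.4+54.2)/54.2) = 1.1653.
Q* ≈ 1174.256.

Q* ≈ 1,174 packs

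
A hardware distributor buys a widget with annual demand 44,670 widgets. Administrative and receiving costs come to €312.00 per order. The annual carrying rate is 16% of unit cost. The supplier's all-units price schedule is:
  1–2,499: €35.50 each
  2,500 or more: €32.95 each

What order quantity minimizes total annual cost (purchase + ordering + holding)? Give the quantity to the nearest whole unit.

Q* ≈ 2,500 widgets

Holding cost per unit per year at price C is H = 0.16·C.
Evaluate total cost at each tier's feasible EOQ or, if the EOQ is below the tier, at the tier's minimum quantity.
EOQ at €35.50 = 2215.3 (feasible in tier 1): TC = 44,670×€35.50 + (44,670/2215.3)×312 + (2215.3/2)×0.16×€35.50 = €1,598,367.72.
EOQ at €32.95 = 2299.4 < 2500, so use break Q=2500: TC = 44,670×€32.95 + (44,670/2500.0)×312 + (2500.0/2)×0.16×€32.95 = €1,484,041.32.
Lowest total cost is €1,484,041.32 at Q = 2500.0.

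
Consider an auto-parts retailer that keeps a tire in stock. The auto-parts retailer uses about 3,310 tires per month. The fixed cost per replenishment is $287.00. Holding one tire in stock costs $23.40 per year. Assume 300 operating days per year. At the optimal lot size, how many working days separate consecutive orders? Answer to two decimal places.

T ≈ 7.46 days

Annual demand D = 3,310 × 12 = 39,720.
Q* = √(2DS/H) = √(2 × 39,720 × 287 / 23.4) ≈ 987.08.
Cycle time = Q*/D × 300 = 987.08 / 39,720 × 300 ≈ 7.455 days.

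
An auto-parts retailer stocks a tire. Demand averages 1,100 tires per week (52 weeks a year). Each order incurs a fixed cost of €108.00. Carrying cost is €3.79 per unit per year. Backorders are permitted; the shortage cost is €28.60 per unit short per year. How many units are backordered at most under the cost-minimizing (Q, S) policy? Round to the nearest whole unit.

S* ≈ 225 tires

Annual demand D = 1,100 × 52 = 57,200.
With planned backorders, Q* = √(2DS/H) · √((H+B)/B).
√(2DS/H) = √(2 × 57,200 × 108 / 3.79) = 1805.532.
√((H+B)/B) = √((3.79+28.6)/28.6) = 1.0642.
Q* ≈ 1921.444.
S* = Q* · H/(H+B) = 1921.444 × 3.79/32.39 ≈ 224.831.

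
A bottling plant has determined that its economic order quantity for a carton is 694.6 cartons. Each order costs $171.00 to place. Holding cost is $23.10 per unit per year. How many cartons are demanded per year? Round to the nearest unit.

Squaring Q* = √(2DS/H) gives Q*² = 2DS/H.
From Q* = √(2DS/H): D = Q*²H / (2S) = 694.6² × 23.1 / (2 × 171) = 32587.829.

D ≈ 32,588 cartons per year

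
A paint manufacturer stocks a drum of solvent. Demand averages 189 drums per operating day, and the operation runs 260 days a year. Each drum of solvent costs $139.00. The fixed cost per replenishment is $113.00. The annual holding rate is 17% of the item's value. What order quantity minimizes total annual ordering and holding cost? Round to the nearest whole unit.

Q* ≈ 686 drums

Annual demand D = 189 × 260 = 49,140.
Holding cost H = 0.17 × $139.00 = $23.6300 per unit per year.
EOQ = √(2DS / H) = √(2 × 49,140 × 113 / 23.63).
= √(11,105,640 / 23.63) = √469,980.5332 ≈ 685.551.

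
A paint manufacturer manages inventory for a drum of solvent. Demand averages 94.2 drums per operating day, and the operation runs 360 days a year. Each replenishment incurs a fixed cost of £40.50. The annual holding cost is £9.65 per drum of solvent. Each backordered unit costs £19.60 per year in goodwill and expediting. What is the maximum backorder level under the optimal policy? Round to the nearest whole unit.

Annual demand D = 94.2 × 360 = 33,912.
With planned backorders, Q* = √(2DS/H) · √((H+B)/B).
√(2DS/H) = √(2 × 33,912 × 40.5 / 9.65) = 533.526.
√((H+B)/B) = √((9.65+19.6)/19.6) = 1.2216.
Q* ≈ 651.764.
S* = Q* · H/(H+B) = 651.764 × 9.65/29.25 ≈ 215.026.

S* ≈ 215 drums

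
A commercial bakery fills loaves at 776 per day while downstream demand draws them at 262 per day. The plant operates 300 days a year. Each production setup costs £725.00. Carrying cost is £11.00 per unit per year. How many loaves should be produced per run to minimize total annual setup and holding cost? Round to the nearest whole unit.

Annual demand D = 262 × 300 = 78,600.
Production build-up factor (1 − d/p) = 1 − 262/776 = 0.6624.
Q* = √(2DS / (H(1 − d/p))) = √(2 × 78,600 × 725 / (11 × 0.6624)).
= √(113,970,000 / 7.2861) ≈ 3955.016.

Q* ≈ 3,955 loaves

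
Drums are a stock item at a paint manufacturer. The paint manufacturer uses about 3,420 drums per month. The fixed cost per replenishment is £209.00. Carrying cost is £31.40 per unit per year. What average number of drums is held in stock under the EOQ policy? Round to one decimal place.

Average inventory ≈ 369.6 drums

Annual demand D = 3,420 × 12 = 41,040.
The optimal lot size = √(2DS/H) = √(2 × 41,040 × 209 / 31.4) ≈ 739.14.
Average inventory = Q*/2 ≈ 739.14 / 2 = 369.570.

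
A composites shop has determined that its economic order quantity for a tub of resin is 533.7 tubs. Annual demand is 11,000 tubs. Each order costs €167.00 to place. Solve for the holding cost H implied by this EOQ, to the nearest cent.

H ≈ €12.90

Invert the EOQ relation Q*² = 2DS/H.
From Q* = √(2DS/H): H = 2DS / Q*² = 2 × 11,000 × 167 / 533.7² = 12.8987.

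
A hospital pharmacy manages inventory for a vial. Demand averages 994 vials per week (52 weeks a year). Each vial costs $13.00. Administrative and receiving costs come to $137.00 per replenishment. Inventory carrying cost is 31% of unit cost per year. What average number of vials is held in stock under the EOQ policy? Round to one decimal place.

Annual demand D = 994 × 52 = 51,688.
Holding cost H = 0.31 × $13.00 = $4.0300 per unit per year.
EOQ = √(2DS/H) = √(2 × 51,688 × 137 / 4.03) ≈ 1874.64.
Average inventory = Q*/2 ≈ 1874.64 / 2 = 937.319.

Average inventory ≈ 937.3 vials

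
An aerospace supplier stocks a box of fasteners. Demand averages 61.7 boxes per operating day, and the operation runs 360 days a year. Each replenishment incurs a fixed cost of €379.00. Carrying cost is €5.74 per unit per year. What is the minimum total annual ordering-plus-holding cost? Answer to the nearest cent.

Annual demand D = 61.7 × 360 = 22,212.
The optimal lot size = √(2DS/H) = √(2 × 22,212 × 379 / 5.74) ≈ 1712.67.
At Q*, ordering cost (D/Q*)S equals holding cost (Q*/2)H, each = √(DSH/2).
Minimum total = √(2DSH) = √(2 × 22,212 × 379 × 5.74) ≈ 9830.699.

TC* ≈ €9,830.70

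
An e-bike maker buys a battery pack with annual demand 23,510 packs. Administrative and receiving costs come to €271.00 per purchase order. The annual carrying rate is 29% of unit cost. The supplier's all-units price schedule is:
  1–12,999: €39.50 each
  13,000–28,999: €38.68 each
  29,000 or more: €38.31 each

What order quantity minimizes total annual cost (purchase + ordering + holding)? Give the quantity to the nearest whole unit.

Q* ≈ 1,055 packs

Holding cost per unit per year at price C is H = 0.29·C.
Candidates are each tier's EOQ (if it falls in that tier) and each price-break quantity.
EOQ at €39.50 = 1054.7 (feasible in tier 1): TC = 23,510×€39.50 + (23,510/1054.7)×271 + (1054.7/2)×0.29×€39.50 = €940,726.57.
EOQ at €38.68 = 1065.8 < 13000, so use break Q=13000: TC = 23,510×€38.68 + (23,510/13000.0)×271 + (13000.0/2)×0.29×€38.68 = €982,768.69.
EOQ at €38.31 = 1071.0 < 29000, so use break Q=29000: TC = 23,510×€38.31 + (23,510/29000.0)×271 + (29000.0/2)×0.29×€38.31 = €1,061,981.35.
Lowest total cost is €940,726.57 at Q = 1054.7.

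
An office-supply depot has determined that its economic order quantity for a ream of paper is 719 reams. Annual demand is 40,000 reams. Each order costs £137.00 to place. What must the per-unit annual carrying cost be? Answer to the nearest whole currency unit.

Invert the EOQ relation Q*² = 2DS/H.
From Q* = √(2DS/H): H = 2DS / Q*² = 2 × 40,000 × 137 / 719² = 21.2008.

H ≈ £21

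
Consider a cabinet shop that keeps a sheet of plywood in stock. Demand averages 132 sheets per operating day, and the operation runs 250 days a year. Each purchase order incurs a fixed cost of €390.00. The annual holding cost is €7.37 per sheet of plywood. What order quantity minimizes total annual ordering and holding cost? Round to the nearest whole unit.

Q* ≈ 1,869 sheets

Annual demand D = 132 × 250 = 33,000.
EOQ = √(2DS / H) = √(2 × 33,000 × 390 / 7.37).
= √(25,740,000 / 7.37) = √3,492,537.3134 ≈ 1868.833.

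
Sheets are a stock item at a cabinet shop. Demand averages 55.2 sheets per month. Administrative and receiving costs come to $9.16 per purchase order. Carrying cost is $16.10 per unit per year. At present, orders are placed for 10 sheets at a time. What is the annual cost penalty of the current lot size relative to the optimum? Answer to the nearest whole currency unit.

Annual demand D = 55.2 × 12 = 662.4.
EOQ = √(2DS/H) = √(2 × 662.4 × 9.16 / 16.1) ≈ 27.45.
Cost at Q* = (D/Q*)S + (Q*/2)H = √(2DSH) ≈ $442.01.
Cost at Q = 10: (662.4/10)×9.16 + (10/2)×16.1 = $606.76 + $80.50 = $687.26.
Excess = $687.26 − $442.01 = $245.24.

Extra cost ≈ $245 per year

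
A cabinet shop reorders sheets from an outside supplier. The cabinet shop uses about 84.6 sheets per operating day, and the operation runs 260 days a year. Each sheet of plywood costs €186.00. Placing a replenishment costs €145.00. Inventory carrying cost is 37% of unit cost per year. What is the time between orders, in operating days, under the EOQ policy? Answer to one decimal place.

Annual demand D = 84.6 × 260 = 21,996.
Holding cost H = 0.37 × €186.00 = €68.8200 per unit per year.
Q* = √(2DS/H) = √(2 × 21,996 × 145 / 68.82) ≈ 304.45.
Cycle time = Q*/D × 260 = 304.45 / 21,996 × 260 ≈ 3.599 days.

T ≈ 3.6 days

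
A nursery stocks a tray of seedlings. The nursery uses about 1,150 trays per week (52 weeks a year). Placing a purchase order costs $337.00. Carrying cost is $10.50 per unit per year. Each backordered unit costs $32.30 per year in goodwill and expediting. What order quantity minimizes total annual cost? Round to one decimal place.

Annual demand D = 1,150 × 52 = 59,800.
With planned backorders, Q* = √(2DS/H) · √((H+B)/B).
√(2DS/H) = √(2 × 59,800 × 337 / 10.5) = 1959.232.
√((H+B)/B) = √((10.5+32.3)/32.3) = 1.1511.
Q* ≈ 2255.311.

Q* ≈ 2,255.3 trays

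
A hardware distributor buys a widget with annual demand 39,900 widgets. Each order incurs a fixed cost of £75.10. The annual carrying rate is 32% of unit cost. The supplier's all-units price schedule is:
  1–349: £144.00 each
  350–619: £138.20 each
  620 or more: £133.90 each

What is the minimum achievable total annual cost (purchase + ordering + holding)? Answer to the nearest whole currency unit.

Holding cost per unit per year at price C is H = 0.32·C.
Evaluate total cost at each tier's feasible EOQ or, if the EOQ is below the tier, at the tier's minimum quantity.
Tier 1 (£144.00): EOQ = 360.6 exceeds tier's upper bound 349, so this tier is dominated.
EOQ at £138.20 = 368.1 (feasible in tier 2): TC = 39,900×£138.20 + (39,900/368.1)×75.1 + (368.1/2)×0.32×£138.20 = £5,530,459.85.
EOQ at £133.90 = 374.0 < 620, so use break Q=620: TC = 39,900×£133.90 + (39,900/620.0)×75.1 + (620.0/2)×0.32×£133.90 = £5,360,725.93.
Lowest total cost among the candidates is at Q = 620.0.

TC* ≈ £5,360,726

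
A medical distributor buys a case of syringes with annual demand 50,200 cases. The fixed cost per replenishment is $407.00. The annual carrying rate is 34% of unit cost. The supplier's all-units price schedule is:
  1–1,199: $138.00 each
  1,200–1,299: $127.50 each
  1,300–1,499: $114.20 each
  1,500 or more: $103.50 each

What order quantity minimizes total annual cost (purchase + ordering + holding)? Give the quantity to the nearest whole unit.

Holding cost per unit per year at price C is H = 0.34·C.
Evaluate total cost at each tier's feasible EOQ or, if the EOQ is below the tier, at the tier's minimum quantity.
EOQ at $138.00 = 933.2 (feasible in tier 1): TC = 50,200×$138.00 + (50,200/933.2)×407 + (933.2/2)×0.34×$138.00 = $6,971,386.79.
EOQ at $127.50 = 970.9 < 1200, so use break Q=1200: TC = 50,200×$127.50 + (50,200/1200.0)×407 + (1200.0/2)×0.34×$127.50 = $6,443,536.17.
EOQ at $114.20 = 1025.9 < 1300, so use break Q=1300: TC = 50,200×$114.20 + (50,200/1300.0)×407 + (1300.0/2)×0.34×$114.20 = $5,773,794.66.
EOQ at $103.50 = 1077.6 < 1500, so use break Q=1500: TC = 50,200×$103.50 + (50,200/1500.0)×407 + (1500.0/2)×0.34×$103.50 = $5,235,713.43.
Lowest total cost is $5,235,713.43 at Q = 1500.0.

Q* ≈ 1,500 cases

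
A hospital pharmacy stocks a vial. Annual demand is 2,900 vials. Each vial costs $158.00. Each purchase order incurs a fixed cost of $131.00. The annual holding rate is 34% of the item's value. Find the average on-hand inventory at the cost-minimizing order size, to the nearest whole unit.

Holding cost H = 0.34 × $158.00 = $53.7200 per unit per year.
The optimal lot size = √(2DS/H) = √(2 × 2,900 × 131 / 53.72) ≈ 118.93.
Average inventory = Q*/2 ≈ 118.93 / 2 = 59.464.

Average inventory ≈ 59 vials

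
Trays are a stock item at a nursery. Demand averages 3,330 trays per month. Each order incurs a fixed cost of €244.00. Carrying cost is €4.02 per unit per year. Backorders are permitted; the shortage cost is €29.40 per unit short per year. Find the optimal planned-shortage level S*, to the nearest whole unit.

Annual demand D = 3,330 × 12 = 39,960.
With planned backorders, Q* = √(2DS/H) · √((H+B)/B).
√(2DS/H) = √(2 × 39,960 × 244 / 4.02) = 2202.468.
√((H+B)/B) = √((4.02+29.4)/29.4) = 1.0662.
Q* ≈ 2348.222.
S* = Q* · H/(H+B) = 2348.222 × 4.02/33.42 ≈ 282.461.

S* ≈ 282 trays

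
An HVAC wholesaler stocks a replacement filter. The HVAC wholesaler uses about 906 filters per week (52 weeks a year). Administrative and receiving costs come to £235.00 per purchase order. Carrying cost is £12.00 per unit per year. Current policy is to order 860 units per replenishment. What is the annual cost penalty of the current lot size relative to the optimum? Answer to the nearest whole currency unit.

Annual demand D = 906 × 52 = 47,112.
EOQ = √(2DS/H) = √(2 × 47,112 × 235 / 12) ≈ 1358.39.
Cost at Q* = (D/Q*)S + (Q*/2)H = √(2DSH) ≈ £16,300.67.
Cost at Q = 860: (47,112/860)×235 + (860/2)×12 = £12,873.63 + £5,160.00 = £18,033.63.
Excess = £18,033.63 − £16,300.67 = £1,732.96.

Extra cost ≈ £1,733 per year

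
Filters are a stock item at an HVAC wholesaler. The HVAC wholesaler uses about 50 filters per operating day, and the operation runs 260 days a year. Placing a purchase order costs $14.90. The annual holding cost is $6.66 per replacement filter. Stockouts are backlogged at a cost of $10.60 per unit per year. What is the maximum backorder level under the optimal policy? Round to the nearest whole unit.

S* ≈ 119 filters

Annual demand D = 50 × 260 = 13,000.
With planned backorders, Q* = √(2DS/H) · √((H+B)/B).
√(2DS/H) = √(2 × 13,000 × 14.9 / 6.66) = 241.181.
√((H+B)/B) = √((6.66+10.6)/10.6) = 1.2760.
Q* ≈ 307.759.
S* = Q* · H/(H+B) = 307.759 × 6.66/17.26 ≈ 118.753.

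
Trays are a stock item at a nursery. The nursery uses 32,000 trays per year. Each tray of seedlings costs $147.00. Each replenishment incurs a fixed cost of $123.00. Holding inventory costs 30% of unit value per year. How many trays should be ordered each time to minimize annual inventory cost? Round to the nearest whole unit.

Holding cost H = 0.30 × $147.00 = $44.1000 per unit per year.
EOQ = √(2DS / H) = √(2 × 32,000 × 123 / 44.1).
= √(7,872,000 / 44.1) = √178,503.4014 ≈ 422.497.

Q* ≈ 422 trays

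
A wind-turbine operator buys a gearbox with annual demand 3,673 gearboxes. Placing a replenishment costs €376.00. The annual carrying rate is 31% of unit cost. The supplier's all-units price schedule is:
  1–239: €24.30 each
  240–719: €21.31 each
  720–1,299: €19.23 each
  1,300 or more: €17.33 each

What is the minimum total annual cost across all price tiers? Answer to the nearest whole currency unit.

TC* ≈ €68,207

Holding cost per unit per year at price C is H = 0.31·C.
Evaluate total cost at each tier's feasible EOQ or, if the EOQ is below the tier, at the tier's minimum quantity.
Tier 1 (€24.30): EOQ = 605.5 exceeds tier's upper bound 239, so this tier is dominated.
EOQ at €21.31 = 646.6 (feasible in tier 2): TC = 3,673×€21.31 + (3,673/646.6)×376 + (646.6/2)×0.31×€21.31 = €82,543.24.
EOQ at €19.23 = 680.7 < 720, so use break Q=720: TC = 3,673×€19.23 + (3,673/720.0)×376 + (720.0/2)×0.31×€19.23 = €74,695.98.
EOQ at €17.33 = 717.0 < 1300, so use break Q=1300: TC = 3,673×€17.33 + (3,673/1300.0)×376 + (1300.0/2)×0.31×€17.33 = €68,207.43.
Lowest total cost among the candidates is at Q = 1300.0.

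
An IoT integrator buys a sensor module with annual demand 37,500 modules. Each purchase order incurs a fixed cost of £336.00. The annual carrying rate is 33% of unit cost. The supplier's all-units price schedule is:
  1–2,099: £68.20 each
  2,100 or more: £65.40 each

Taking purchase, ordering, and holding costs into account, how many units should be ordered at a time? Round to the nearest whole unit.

Holding cost per unit per year at price C is H = 0.33·C.
Candidates are each tier's EOQ (if it falls in that tier) and each price-break quantity.
EOQ at £68.20 = 1058.2 (feasible in tier 1): TC = 37,500×£68.20 + (37,500/1058.2)×336 + (1058.2/2)×0.33×£68.20 = £2,581,314.94.
EOQ at £65.40 = 1080.6 < 2100, so use break Q=2100: TC = 37,500×£65.40 + (37,500/2100.0)×336 + (2100.0/2)×0.33×£65.40 = £2,481,161.10.
Lowest total cost is £2,481,161.10 at Q = 2100.0.

Q* ≈ 2,100 modules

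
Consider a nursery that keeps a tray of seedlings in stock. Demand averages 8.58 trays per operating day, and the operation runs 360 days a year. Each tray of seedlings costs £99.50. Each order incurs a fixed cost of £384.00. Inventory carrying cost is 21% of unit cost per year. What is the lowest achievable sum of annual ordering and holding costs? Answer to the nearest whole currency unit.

TC* ≈ £7,040

Annual demand D = 8.58 × 360 = 3,088.8.
Holding cost H = 0.21 × £99.50 = £20.8950 per unit per year.
The optimal lot size = √(2DS/H) = √(2 × 3,088.8 × 384 / 20.895) ≈ 336.94.
At the optimum the two cost components are equal, so total cost = 2·(Q*/2)H = Q*·H.
Minimum total = √(2DSH) = √(2 × 3,088.8 × 384 × 20.895) ≈ 7040.390.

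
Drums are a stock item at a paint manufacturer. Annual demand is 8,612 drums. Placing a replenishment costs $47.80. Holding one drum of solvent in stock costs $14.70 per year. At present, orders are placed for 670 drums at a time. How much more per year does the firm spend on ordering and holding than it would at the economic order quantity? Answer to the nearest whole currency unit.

Extra cost ≈ $2,060 per year

EOQ = √(2DS/H) = √(2 × 8,612 × 47.8 / 14.7) ≈ 236.66.
Cost at Q* = (D/Q*)S + (Q*/2)H = √(2DSH) ≈ $3,478.88.
Cost at Q = 670: (8,612/670)×47.8 + (670/2)×14.7 = $614.41 + $4,924.50 = $5,538.91.
Excess = $5,538.91 − $3,478.88 = $2,060.03.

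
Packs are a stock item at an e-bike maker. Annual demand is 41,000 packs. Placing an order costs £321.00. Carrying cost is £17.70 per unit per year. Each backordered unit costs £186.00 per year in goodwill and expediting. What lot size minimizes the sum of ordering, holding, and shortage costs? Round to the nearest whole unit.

Q* ≈ 1,276 packs

With planned backorders, Q* = √(2DS/H) · √((H+B)/B).
√(2DS/H) = √(2 × 41,000 × 321 / 17.7) = 1219.475.
√((H+B)/B) = √((17.7+186)/186) = 1.0465.
Q* ≈ 1276.180.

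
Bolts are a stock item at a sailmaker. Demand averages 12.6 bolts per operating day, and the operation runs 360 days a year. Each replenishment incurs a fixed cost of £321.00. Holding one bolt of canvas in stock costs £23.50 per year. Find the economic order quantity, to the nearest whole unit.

Annual demand D = 12.6 × 360 = 4,536.
EOQ = √(2DS / H) = √(2 × 4,536 × 321 / 23.5).
= √(2,912,112 / 23.5) = √123,919.6596 ≈ 352.022.

Q* ≈ 352 bolts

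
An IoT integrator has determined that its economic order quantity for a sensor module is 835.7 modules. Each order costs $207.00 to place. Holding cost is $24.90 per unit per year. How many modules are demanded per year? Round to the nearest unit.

Squaring Q* = √(2DS/H) gives Q*² = 2DS/H.
From Q* = √(2DS/H): D = Q*²H / (2S) = 835.7² × 24.9 / (2 × 207) = 42004.886.

D ≈ 42,005 modules per year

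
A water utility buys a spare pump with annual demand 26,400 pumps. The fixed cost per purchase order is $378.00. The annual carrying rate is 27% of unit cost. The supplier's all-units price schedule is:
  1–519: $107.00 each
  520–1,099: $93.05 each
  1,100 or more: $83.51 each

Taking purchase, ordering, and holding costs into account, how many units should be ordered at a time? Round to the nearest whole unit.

Q* ≈ 1,100 pumps

Holding cost per unit per year at price C is H = 0.27·C.
Candidates are each tier's EOQ (if it falls in that tier) and each price-break quantity.
Tier 1 ($107.00): EOQ = 831.2 exceeds tier's upper bound 519, so this tier is dominated.
EOQ at $93.05 = 891.3 (feasible in tier 2): TC = 26,400×$93.05 + (26,400/891.3)×378 + (891.3/2)×0.27×$93.05 = $2,478,912.52.
EOQ at $83.51 = 940.8 < 1100, so use break Q=1100: TC = 26,400×$83.51 + (26,400/1100.0)×378 + (1100.0/2)×0.27×$83.51 = $2,226,137.23.
Lowest total cost is $2,226,137.23 at Q = 1100.0.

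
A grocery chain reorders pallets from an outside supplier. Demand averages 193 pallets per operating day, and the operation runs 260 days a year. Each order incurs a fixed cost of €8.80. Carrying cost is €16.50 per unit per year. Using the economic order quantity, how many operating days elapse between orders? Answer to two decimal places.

Annual demand D = 193 × 260 = 50,180.
EOQ = √(2DS/H) = √(2 × 50,180 × 8.8 / 16.5) ≈ 231.36.
Cycle time = Q*/D × 260 = 231.36 / 50,180 × 260 ≈ 1.199 days.

T ≈ 1.20 days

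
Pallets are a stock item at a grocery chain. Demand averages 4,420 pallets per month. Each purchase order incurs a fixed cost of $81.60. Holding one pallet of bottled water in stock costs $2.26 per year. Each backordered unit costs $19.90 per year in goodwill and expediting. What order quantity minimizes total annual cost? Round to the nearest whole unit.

Q* ≈ 2,065 pallets

Annual demand D = 4,420 × 12 = 53,040.
With planned backorders, Q* = √(2DS/H) · √((H+B)/B).
√(2DS/H) = √(2 × 53,040 × 81.6 / 2.26) = 1957.076.
√((H+B)/B) = √((2.26+19.9)/19.9) = 1.0553.
Q* ≈ 2065.218.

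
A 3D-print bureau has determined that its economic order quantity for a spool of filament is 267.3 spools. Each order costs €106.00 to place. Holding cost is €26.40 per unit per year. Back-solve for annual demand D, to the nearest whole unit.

D ≈ 8,897 spools per year

The basic EOQ model gives Q* = √(2DS/H); rearrange for the unknown.
From Q* = √(2DS/H): D = Q*²H / (2S) = 267.3² × 26.4 / (2 × 106) = 8897.459.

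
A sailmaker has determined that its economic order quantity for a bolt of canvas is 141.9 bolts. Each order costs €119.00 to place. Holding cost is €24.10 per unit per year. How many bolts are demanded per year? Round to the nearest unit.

The basic EOQ model gives Q* = √(2DS/H); rearrange for the unknown.
From Q* = √(2DS/H): D = Q*²H / (2S) = 141.9² × 24.1 / (2 × 119) = 2038.942.

D ≈ 2,039 bolts per year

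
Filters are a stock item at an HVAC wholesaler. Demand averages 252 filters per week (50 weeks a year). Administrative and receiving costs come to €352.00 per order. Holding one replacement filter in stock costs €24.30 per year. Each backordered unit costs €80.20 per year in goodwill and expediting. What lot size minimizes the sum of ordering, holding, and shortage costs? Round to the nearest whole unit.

Q* ≈ 690 filters

Annual demand D = 252 × 50 = 12,600.
With planned backorders, Q* = √(2DS/H) · √((H+B)/B).
√(2DS/H) = √(2 × 12,600 × 352 / 24.3) = 604.183.
√((H+B)/B) = √((24.3+80.2)/80.2) = 1.1415.
Q* ≈ 689.667.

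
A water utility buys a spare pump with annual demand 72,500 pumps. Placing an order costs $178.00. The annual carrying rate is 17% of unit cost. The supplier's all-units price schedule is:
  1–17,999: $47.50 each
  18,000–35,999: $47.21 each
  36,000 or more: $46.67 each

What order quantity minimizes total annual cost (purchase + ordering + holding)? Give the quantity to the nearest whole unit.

Holding cost per unit per year at price C is H = 0.17·C.
For each price level, check whether its EOQ is feasible; otherwise the best quantity at that price is the breakpoint.
EOQ at $47.50 = 1787.8 (feasible in tier 1): TC = 72,500×$47.50 + (72,500/1787.8)×178 + (1787.8/2)×0.17×$47.50 = $3,458,186.61.
EOQ at $47.21 = 1793.3 < 18000, so use break Q=18000: TC = 72,500×$47.21 + (72,500/18000.0)×178 + (18000.0/2)×0.17×$47.21 = $3,495,673.24.
EOQ at $46.67 = 1803.6 < 36000, so use break Q=36000: TC = 72,500×$46.67 + (72,500/36000.0)×178 + (36000.0/2)×0.17×$46.67 = $3,526,743.67.
Lowest total cost is $3,458,186.61 at Q = 1787.8.

Q* ≈ 1,788 pumps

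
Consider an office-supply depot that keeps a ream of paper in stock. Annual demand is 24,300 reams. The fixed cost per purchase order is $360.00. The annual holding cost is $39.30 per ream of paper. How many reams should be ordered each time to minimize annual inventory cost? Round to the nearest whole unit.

EOQ = √(2DS / H) = √(2 × 24,300 × 360 / 39.3).
= √(17,496,000 / 39.3) = √445,190.8397 ≈ 667.226.

Q* ≈ 667 reams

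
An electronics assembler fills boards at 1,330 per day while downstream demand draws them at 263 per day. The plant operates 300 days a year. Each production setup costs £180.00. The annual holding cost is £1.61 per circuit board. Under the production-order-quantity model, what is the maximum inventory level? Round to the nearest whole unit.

I_max ≈ 3,762 boards

Annual demand D = 263 × 300 = 78,900.
Production build-up factor (1 − d/p) = 1 − 263/1,330 = 0.8023.
Q* = √(2DS / (H(1 − d/p))) = √(2 × 78,900 × 180 / (1.61 × 0.8023)).
= √(28,404,000 / 1.2916) ≈ 4689.434.
Maximum inventory = Q*(1 − d/p) = 4689.434 × 0.8023 ≈ 3762.125.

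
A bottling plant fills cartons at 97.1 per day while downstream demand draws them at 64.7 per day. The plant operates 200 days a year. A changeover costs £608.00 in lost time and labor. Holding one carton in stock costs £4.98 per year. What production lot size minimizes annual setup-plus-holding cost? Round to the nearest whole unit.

Annual demand D = 64.7 × 200 = 12,940.
Production build-up factor (1 − d/p) = 1 − 64.7/97.1 = 0.3337.
Q* = √(2DS / (H(1 − d/p))) = √(2 × 12,940 × 608 / (4.98 × 0.3337)).
= √(15,735,040 / 1.6617) ≈ 3077.205.

Q* ≈ 3,077 cartons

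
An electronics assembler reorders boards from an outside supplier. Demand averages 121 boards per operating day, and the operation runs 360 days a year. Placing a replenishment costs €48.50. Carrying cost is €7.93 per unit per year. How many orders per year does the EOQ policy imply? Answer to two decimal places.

N ≈ 59.68 orders per year

Annual demand D = 121 × 360 = 43,560.
Q* = √(2DS/H) = √(2 × 43,560 × 48.5 / 7.93) ≈ 729.95.
Orders per year = D / Q* = 43,560 / 729.95 ≈ 59.675.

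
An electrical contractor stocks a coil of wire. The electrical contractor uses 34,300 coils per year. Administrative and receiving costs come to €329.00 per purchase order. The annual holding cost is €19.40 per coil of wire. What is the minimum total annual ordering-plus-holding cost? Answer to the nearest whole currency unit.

The optimal lot size = √(2DS/H) = √(2 × 34,300 × 329 / 19.4) ≈ 1078.60.
At the optimum the two cost components are equal, so total cost = 2·(Q*/2)H = Q*·H.
Minimum total = √(2DSH) = √(2 × 34,300 × 329 × 19.4) ≈ 20924.779.

TC* ≈ €20,925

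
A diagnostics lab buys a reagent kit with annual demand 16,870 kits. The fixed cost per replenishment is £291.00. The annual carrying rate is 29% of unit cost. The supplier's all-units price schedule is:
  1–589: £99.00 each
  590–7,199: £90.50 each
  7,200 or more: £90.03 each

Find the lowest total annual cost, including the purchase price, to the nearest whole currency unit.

Holding cost per unit per year at price C is H = 0.29·C.
Candidates are each tier's EOQ (if it falls in that tier) and each price-break quantity.
EOQ at £99.00 = 584.8 (feasible in tier 1): TC = 16,870×£99.00 + (16,870/584.8)×291 + (584.8/2)×0.29×£99.00 = £1,686,919.42.
EOQ at £90.50 = 611.6 (feasible in tier 2): TC = 16,870×£90.50 + (16,870/611.6)×291 + (611.6/2)×0.29×£90.50 = £1,542,787.49.
EOQ at £90.03 = 613.2 < 7200, so use break Q=7200: TC = 16,870×£90.03 + (16,870/7200.0)×291 + (7200.0/2)×0.29×£90.03 = £1,613,479.25.
Lowest total cost among the candidates is at Q = 611.6.

TC* ≈ £1,542,787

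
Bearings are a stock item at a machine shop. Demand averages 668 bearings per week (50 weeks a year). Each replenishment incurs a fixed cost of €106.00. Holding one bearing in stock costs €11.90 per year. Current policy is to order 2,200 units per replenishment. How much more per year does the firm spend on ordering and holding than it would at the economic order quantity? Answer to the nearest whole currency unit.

Annual demand D = 668 × 50 = 33,400.
EOQ = √(2DS/H) = √(2 × 33,400 × 106 / 11.9) ≈ 771.38.
Cost at Q* = (D/Q*)S + (Q*/2)H = √(2DSH) ≈ €9,179.41.
Cost at Q = 2,200: (33,400/2,200)×106 + (2,200/2)×11.9 = €1,609.27 + €13,090.00 = €14,699.27.
Excess = €14,699.27 − €9,179.41 = €5,519.87.

Extra cost ≈ €5,520 per year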